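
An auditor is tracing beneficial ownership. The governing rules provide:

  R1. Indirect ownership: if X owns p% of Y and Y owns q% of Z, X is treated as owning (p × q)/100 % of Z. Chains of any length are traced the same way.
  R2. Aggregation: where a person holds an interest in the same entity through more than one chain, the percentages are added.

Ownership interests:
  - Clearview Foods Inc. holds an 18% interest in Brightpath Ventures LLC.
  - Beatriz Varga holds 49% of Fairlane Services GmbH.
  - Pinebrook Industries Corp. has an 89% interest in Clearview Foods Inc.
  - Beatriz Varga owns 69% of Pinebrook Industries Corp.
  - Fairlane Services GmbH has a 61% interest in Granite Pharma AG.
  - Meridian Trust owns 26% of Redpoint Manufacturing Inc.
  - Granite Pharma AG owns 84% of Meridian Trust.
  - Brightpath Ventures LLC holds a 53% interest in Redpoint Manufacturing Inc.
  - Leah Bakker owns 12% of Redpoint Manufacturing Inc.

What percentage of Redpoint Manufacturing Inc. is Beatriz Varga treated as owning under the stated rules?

Chain via Pinebrook Industries Corp. → Clearview Foods Inc. → Brightpath Ventures LLC (R1): 69% × 89% × 18% × 53% = 5.858514% of Redpoint Manufacturing Inc.
Chain via Fairlane Services GmbH → Granite Pharma AG → Meridian Trust (R1): 49% × 61% × 84% × 26% = 6.527976% of Redpoint Manufacturing Inc.
Aggregating (R2): 5.858514% + 6.527976% = 12.38649%.

12.38649%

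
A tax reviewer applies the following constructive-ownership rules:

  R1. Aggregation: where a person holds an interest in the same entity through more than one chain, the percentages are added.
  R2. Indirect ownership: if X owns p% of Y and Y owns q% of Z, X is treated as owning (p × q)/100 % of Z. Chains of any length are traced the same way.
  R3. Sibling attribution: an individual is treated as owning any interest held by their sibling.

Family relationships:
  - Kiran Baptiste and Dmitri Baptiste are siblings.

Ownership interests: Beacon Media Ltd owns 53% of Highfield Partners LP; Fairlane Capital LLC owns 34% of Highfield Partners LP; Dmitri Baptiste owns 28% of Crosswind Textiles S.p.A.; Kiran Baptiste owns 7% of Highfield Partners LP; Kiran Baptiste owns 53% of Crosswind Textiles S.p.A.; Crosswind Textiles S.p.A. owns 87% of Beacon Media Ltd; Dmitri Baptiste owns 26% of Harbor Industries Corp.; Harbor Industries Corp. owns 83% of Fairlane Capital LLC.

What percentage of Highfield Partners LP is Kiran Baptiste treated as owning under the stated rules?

51.6863%

By sibling attribution (R3), Kiran Baptiste is treated as also owning Dmitri Baptiste's interest in Crosswind Textiles S.p.A, giving 53% + 28% = 81%.
By sibling attribution (R3), Kiran Baptiste is treated as owning Dmitri Baptiste's 26% interest in Harbor Industries Corp.
Chain via Crosswind Textiles S.p.A. → Beacon Media Ltd (R2): 81% × 87% × 53% = 37.3491% of Highfield Partners LP.
Direct interest in Highfield Partners LP: 7%.
Chain via Harbor Industries Corp. → Fairlane Capital LLC (R2): 26% × 83% × 34% = 7.3372% of Highfield Partners LP.
Aggregating (R1): 37.3491% + 7% + 7.3372% = 51.6863%.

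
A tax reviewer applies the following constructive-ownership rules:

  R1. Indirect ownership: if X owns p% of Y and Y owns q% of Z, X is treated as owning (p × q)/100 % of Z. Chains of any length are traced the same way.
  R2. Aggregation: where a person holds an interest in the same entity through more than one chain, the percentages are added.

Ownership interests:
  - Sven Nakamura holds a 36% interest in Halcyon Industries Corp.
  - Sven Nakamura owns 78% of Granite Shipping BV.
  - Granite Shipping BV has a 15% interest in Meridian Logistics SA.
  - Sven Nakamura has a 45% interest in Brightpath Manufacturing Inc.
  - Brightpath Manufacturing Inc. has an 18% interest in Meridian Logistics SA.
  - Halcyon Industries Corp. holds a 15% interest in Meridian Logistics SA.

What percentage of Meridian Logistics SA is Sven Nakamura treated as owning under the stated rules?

Chain via Brightpath Manufacturing Inc. (R1): 45% × 18% = 8.1% of Meridian Logistics SA.
Chain via Granite Shipping BV (R1): 78% × 15% = 11.7% of Meridian Logistics SA.
Chain via Halcyon Industries Corp. (R1): 36% × 15% = 5.4% of Meridian Logistics SA.
Aggregating (R2): 8.1% + 11.7% + 5.4% = 25.2%.

25.2%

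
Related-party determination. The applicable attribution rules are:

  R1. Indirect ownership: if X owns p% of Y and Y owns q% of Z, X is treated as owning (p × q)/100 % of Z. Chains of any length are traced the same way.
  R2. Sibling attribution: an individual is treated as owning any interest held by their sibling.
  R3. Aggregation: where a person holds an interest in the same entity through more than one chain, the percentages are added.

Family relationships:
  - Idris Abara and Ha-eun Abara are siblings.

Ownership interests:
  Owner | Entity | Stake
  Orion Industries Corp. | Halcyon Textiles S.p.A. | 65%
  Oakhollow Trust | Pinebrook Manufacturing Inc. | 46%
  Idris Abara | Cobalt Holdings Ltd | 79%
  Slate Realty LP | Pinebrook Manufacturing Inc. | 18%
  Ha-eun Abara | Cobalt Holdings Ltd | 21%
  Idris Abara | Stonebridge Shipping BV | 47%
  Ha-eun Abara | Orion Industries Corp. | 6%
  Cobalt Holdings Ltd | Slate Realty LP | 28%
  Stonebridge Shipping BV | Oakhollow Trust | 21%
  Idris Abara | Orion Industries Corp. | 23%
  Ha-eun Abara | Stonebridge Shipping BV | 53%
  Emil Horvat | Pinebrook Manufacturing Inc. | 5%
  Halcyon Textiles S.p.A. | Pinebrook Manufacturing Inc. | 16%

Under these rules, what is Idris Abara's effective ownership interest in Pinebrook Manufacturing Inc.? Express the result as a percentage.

By sibling attribution (R2), Idris Abara is treated as also owning Ha-eun Abara's interest in Cobalt Holdings Ltd, giving 79% + 21% = 100%.
By sibling attribution (R2), Idris Abara is treated as also owning Ha-eun Abara's interest in Orion Industries Corp, giving 23% + 6% = 29%.
By sibling attribution (R2), Idris Abara is treated as also owning Ha-eun Abara's interest in Stonebridge Shipping BV, giving 47% + 53% = 100%.
Chain via Cobalt Holdings Ltd → Slate Realty LP (R1): 100% × 28% × 18% = 5.04% of Pinebrook Manufacturing Inc.
Chain via Orion Industries Corp. → Halcyon Textiles S.p.A. (R1): 29% × 65% × 16% = 3.016% of Pinebrook Manufacturing Inc.
Chain via Stonebridge Shipping BV → Oakhollow Trust (R1): 100% × 21% × 46% = 9.66% of Pinebrook Manufacturing Inc.
Aggregating (R3): 5.04% + 3.016% + 9.66% = 17.716%.

17.716%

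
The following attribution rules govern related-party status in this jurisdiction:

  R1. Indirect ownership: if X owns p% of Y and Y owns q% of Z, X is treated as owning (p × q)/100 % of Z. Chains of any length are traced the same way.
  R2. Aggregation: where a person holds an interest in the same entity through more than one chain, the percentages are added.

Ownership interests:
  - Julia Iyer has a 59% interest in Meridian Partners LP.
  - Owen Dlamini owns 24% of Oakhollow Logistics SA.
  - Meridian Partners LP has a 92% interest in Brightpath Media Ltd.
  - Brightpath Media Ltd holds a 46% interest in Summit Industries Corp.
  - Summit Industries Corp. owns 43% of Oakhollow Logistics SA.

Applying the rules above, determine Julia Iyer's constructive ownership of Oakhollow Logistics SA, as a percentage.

10.736584%

Chain via Meridian Partners LP → Brightpath Media Ltd → Summit Industries Corp. (R1): 59% × 92% × 46% × 43% = 10.736584% of Oakhollow Logistics SA.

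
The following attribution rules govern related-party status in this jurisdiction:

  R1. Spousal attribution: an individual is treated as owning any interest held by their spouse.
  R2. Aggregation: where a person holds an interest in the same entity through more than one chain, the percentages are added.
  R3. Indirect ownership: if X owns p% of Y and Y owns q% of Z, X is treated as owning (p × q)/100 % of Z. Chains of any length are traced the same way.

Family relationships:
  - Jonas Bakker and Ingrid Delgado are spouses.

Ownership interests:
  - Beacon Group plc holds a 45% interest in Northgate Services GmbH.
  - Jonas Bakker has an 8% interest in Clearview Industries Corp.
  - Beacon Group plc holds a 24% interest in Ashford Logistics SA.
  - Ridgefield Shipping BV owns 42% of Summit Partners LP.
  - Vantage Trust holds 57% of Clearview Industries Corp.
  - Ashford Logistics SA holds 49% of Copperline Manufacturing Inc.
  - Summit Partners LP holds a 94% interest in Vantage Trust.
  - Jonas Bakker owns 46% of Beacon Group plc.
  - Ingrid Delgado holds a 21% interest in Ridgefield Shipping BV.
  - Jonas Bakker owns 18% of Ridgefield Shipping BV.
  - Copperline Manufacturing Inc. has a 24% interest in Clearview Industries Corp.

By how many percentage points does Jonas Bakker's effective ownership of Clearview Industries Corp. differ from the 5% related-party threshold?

13.074708

By spousal attribution (R1), Jonas Bakker is treated as also owning Ingrid Delgado's interest in Ridgefield Shipping BV, giving 18% + 21% = 39%.
Chain via Ridgefield Shipping BV → Summit Partners LP → Vantage Trust (R3): 39% × 42% × 94% × 57% = 8.776404% of Clearview Industries Corp.
Chain via Beacon Group plc → Ashford Logistics SA → Copperline Manufacturing Inc. (R3): 46% × 24% × 49% × 24% = 1.298304% of Clearview Industries Corp.
Direct interest in Clearview Industries Corp: 8%.
Aggregating (R2): 8.776404% + 1.298304% + 8% = 18.074708%.
18.074708% exceeds the 5% threshold by 13.074708 percentage points.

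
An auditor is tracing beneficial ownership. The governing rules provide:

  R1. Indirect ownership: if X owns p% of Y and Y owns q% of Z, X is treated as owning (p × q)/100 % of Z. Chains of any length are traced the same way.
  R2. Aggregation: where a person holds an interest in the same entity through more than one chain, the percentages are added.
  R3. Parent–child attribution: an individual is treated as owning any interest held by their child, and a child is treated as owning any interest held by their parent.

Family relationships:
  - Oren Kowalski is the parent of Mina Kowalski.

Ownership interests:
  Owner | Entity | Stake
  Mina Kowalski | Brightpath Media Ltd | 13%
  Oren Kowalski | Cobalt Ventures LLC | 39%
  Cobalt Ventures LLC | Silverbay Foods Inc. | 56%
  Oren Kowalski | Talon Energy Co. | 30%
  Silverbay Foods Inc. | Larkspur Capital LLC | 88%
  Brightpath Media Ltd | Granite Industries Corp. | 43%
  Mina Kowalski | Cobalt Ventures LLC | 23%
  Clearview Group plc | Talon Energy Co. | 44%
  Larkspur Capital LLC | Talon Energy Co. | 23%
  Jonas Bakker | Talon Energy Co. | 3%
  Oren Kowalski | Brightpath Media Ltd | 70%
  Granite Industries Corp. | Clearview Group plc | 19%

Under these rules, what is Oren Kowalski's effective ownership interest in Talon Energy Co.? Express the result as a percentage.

By parent–child attribution (R3), Oren Kowalski is treated as also owning Mina Kowalski's interest in Cobalt Ventures LLC, giving 39% + 23% = 62%.
By parent–child attribution (R3), Oren Kowalski is treated as also owning Mina Kowalski's interest in Brightpath Media Ltd, giving 70% + 13% = 83%.
Chain via Cobalt Ventures LLC → Silverbay Foods Inc. → Larkspur Capital LLC (R1): 62% × 56% × 88% × 23% = 7.027328% of Talon Energy Co.
Chain via Brightpath Media Ltd → Granite Industries Corp. → Clearview Group plc (R1): 83% × 43% × 19% × 44% = 2.983684% of Talon Energy Co.
Direct interest in Talon Energy Co: 30%.
Aggregating (R2): 7.027328% + 2.983684% + 30% = 40.011012%.

40.011012%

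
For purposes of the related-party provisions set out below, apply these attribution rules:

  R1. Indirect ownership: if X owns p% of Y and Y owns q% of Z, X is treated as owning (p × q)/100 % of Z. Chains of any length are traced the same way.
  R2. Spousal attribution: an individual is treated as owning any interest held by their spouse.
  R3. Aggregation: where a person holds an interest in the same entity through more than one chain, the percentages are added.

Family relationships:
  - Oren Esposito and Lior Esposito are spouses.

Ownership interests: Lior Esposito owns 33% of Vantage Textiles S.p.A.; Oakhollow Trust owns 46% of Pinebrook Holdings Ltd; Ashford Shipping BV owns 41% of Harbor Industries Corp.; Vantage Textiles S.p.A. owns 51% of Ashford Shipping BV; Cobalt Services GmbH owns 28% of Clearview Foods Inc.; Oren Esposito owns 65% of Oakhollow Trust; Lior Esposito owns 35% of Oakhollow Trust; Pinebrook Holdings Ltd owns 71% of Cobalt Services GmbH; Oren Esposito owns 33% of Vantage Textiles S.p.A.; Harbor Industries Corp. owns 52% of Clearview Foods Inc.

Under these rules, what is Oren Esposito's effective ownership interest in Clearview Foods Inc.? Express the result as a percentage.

By spousal attribution (R2), Oren Esposito is treated as also owning Lior Esposito's interest in Vantage Textiles S.p.A, giving 33% + 33% = 66%.
By spousal attribution (R2), Oren Esposito is treated as also owning Lior Esposito's interest in Oakhollow Trust, giving 65% + 35% = 100%.
Chain via Vantage Textiles S.p.A. → Ashford Shipping BV → Harbor Industries Corp. (R1): 66% × 51% × 41% × 52% = 7.176312% of Clearview Foods Inc.
Chain via Oakhollow Trust → Pinebrook Holdings Ltd → Cobalt Services GmbH (R1): 100% × 46% × 71% × 28% = 9.1448% of Clearview Foods Inc.
Aggregating (R3): 7.176312% + 9.1448% = 16.321112%.

16.321112%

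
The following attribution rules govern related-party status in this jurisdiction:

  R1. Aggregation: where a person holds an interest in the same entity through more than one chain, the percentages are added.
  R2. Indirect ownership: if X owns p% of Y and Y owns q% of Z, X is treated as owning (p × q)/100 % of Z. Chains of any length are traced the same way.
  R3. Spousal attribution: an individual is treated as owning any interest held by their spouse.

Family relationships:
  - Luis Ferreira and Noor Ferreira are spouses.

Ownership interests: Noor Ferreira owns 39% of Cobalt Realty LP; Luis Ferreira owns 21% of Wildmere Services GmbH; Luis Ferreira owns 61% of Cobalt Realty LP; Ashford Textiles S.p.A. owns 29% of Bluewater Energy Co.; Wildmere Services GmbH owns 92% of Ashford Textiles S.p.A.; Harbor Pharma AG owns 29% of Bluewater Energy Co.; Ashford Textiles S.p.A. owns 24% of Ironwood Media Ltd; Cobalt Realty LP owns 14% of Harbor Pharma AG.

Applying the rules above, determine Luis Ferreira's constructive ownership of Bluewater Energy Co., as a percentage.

9.6628%

By spousal attribution (R3), Luis Ferreira is treated as also owning Noor Ferreira's interest in Cobalt Realty LP, giving 61% + 39% = 100%.
Chain via Wildmere Services GmbH → Ashford Textiles S.p.A. (R2): 21% × 92% × 29% = 5.6028% of Bluewater Energy Co.
Chain via Cobalt Realty LP → Harbor Pharma AG (R2): 100% × 14% × 29% = 4.06% of Bluewater Energy Co.
Aggregating (R1): 5.6028% + 4.06% = 9.6628%.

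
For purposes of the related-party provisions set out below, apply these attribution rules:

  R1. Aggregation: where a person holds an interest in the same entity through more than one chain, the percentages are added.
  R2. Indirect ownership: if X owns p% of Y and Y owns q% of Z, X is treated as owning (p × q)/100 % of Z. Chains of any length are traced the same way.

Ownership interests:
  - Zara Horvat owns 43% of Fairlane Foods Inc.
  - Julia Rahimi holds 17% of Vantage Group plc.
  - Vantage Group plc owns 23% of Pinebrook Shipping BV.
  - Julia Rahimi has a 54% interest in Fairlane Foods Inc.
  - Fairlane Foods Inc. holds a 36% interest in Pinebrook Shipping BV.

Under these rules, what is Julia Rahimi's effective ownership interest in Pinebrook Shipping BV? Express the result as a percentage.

Chain via Fairlane Foods Inc. (R2): 54% × 36% = 19.44% of Pinebrook Shipping BV.
Chain via Vantage Group plc (R2): 17% × 23% = 3.91% of Pinebrook Shipping BV.
Aggregating (R1): 19.44% + 3.91% = 23.35%.

23.35%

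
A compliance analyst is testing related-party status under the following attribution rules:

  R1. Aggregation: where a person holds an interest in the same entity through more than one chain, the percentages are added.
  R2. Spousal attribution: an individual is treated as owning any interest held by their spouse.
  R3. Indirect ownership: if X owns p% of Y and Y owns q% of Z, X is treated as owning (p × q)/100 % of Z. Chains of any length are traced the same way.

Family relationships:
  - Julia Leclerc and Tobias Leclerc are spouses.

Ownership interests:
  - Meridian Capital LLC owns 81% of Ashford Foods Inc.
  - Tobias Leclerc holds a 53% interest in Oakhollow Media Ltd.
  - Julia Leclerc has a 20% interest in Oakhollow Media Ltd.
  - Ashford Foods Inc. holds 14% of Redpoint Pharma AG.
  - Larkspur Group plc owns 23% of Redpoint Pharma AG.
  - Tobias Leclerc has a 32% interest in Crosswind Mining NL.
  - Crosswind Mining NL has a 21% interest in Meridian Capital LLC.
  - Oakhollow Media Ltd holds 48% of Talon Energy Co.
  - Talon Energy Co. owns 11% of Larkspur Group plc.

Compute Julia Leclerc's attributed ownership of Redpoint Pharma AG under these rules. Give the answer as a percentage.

By spousal attribution (R2), Julia Leclerc is treated as also owning Tobias Leclerc's interest in Oakhollow Media Ltd, giving 20% + 53% = 73%.
By spousal attribution (R2), Julia Leclerc is treated as owning Tobias Leclerc's 32% interest in Crosswind Mining NL.
Chain via Oakhollow Media Ltd → Talon Energy Co. → Larkspur Group plc (R3): 73% × 48% × 11% × 23% = 0.886512% of Redpoint Pharma AG.
Chain via Crosswind Mining NL → Meridian Capital LLC → Ashford Foods Inc. (R3): 32% × 21% × 81% × 14% = 0.762048% of Redpoint Pharma AG.
Aggregating (R1): 0.886512% + 0.762048% = 1.64856%.

1.64856%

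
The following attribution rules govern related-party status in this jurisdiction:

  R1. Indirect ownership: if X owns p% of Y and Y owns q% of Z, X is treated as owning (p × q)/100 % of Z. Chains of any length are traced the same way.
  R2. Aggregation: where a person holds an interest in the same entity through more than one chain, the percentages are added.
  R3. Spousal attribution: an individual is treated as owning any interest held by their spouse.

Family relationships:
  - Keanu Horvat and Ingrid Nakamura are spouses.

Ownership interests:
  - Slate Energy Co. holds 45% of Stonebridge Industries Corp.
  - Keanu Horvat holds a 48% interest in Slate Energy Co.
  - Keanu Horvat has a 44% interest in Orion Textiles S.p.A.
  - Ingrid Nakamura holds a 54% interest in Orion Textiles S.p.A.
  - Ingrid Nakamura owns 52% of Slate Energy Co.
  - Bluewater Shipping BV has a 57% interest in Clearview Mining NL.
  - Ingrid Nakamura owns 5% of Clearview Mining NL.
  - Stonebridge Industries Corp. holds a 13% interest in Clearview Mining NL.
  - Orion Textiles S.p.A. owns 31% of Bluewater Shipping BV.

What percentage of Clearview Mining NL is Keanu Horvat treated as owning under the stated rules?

28.1666%

By spousal attribution (R3), Keanu Horvat is treated as also owning Ingrid Nakamura's interest in Slate Energy Co, giving 48% + 52% = 100%.
By spousal attribution (R3), Keanu Horvat is treated as also owning Ingrid Nakamura's interest in Orion Textiles S.p.A, giving 44% + 54% = 98%.
By spousal attribution (R3), Keanu Horvat is treated as owning Ingrid Nakamura's 5% interest in Clearview Mining NL.
Chain via Slate Energy Co. → Stonebridge Industries Corp. (R1): 100% × 45% × 13% = 5.85% of Clearview Mining NL.
Chain via Orion Textiles S.p.A. → Bluewater Shipping BV (R1): 98% × 31% × 57% = 17.3166% of Clearview Mining NL.
Direct interest in Clearview Mining NL: 5%.
Aggregating (R2): 5.85% + 17.3166% + 5% = 28.1666%.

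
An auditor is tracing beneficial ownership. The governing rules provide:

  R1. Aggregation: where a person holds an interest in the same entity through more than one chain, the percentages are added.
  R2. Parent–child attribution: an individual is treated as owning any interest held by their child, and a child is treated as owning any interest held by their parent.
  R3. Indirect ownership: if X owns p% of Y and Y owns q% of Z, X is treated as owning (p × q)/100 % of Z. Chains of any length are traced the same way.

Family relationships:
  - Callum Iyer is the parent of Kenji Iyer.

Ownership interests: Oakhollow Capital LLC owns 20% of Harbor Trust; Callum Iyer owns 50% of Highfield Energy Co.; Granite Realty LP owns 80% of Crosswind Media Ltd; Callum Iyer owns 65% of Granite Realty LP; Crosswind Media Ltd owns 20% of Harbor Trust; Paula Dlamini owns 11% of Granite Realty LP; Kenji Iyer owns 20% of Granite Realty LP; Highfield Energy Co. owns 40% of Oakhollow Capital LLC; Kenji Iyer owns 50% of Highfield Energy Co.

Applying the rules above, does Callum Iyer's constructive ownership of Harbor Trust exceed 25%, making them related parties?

By parent–child attribution (R2), Callum Iyer is treated as also owning Kenji Iyer's interest in Granite Realty LP, giving 65% + 20% = 85%.
By parent–child attribution (R2), Callum Iyer is treated as also owning Kenji Iyer's interest in Highfield Energy Co, giving 50% + 50% = 100%.
Chain via Granite Realty LP → Crosswind Media Ltd (R3): 85% × 80% × 20% = 13.6% of Harbor Trust.
Chain via Highfield Energy Co. → Oakhollow Capital LLC (R3): 100% × 40% × 20% = 8% of Harbor Trust.
Aggregating (R1): 13.6% + 8% = 21.6%.
21.6% does not exceed the 25% threshold, so Callum is not a related party to Harbor Trust.

No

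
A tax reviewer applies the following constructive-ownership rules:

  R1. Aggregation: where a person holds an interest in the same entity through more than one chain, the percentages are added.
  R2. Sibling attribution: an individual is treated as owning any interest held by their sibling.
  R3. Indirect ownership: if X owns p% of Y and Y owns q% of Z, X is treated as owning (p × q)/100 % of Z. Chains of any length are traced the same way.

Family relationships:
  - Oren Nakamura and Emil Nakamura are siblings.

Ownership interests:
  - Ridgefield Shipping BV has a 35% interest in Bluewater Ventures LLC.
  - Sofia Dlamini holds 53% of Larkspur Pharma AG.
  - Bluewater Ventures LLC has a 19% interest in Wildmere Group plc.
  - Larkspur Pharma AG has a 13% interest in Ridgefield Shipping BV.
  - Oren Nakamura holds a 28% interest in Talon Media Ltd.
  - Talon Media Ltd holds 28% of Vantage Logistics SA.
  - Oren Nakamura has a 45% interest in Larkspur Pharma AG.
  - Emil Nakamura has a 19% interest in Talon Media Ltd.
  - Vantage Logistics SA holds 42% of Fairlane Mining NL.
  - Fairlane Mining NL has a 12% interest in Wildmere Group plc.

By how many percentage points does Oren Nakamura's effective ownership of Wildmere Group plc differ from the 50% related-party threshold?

By sibling attribution (R2), Oren Nakamura is treated as also owning Emil Nakamura's interest in Talon Media Ltd, giving 28% + 19% = 47%.
Chain via Larkspur Pharma AG → Ridgefield Shipping BV → Bluewater Ventures LLC (R3): 45% × 13% × 35% × 19% = 0.389025% of Wildmere Group plc.
Chain via Talon Media Ltd → Vantage Logistics SA → Fairlane Mining NL (R3): 47% × 28% × 42% × 12% = 0.663264% of Wildmere Group plc.
Aggregating (R1): 0.389025% + 0.663264% = 1.052289%.
1.052289% falls short of the 50% threshold by 48.947711 percentage points.

48.947711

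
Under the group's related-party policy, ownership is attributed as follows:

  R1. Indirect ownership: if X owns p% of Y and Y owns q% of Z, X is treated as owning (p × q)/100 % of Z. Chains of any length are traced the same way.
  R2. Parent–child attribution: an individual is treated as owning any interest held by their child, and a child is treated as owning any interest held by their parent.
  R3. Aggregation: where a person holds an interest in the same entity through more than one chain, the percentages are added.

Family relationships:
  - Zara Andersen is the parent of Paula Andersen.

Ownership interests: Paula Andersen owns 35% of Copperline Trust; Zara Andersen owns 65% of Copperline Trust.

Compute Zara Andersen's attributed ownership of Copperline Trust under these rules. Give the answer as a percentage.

By parent–child attribution (R2), Zara Andersen is treated as also owning Paula Andersen's interest in Copperline Trust, giving 65% + 35% = 100%.
Direct interest in Copperline Trust: 100%.

100%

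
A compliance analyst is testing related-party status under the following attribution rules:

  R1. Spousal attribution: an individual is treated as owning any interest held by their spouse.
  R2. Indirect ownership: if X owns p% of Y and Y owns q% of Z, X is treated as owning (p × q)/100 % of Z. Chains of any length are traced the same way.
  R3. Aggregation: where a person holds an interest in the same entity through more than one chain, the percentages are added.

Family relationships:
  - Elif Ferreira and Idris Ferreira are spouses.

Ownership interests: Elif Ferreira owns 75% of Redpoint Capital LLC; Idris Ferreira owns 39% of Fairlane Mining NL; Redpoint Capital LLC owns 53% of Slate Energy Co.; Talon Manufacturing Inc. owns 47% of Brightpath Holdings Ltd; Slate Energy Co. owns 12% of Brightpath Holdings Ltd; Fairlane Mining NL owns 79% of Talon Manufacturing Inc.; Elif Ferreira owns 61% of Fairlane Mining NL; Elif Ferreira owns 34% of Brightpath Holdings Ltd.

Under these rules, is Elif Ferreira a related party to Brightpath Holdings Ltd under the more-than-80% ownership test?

By spousal attribution (R1), Elif Ferreira is treated as also owning Idris Ferreira's interest in Fairlane Mining NL, giving 61% + 39% = 100%.
Chain via Redpoint Capital LLC → Slate Energy Co. (R2): 75% × 53% × 12% = 4.77% of Brightpath Holdings Ltd.
Chain via Fairlane Mining NL → Talon Manufacturing Inc. (R2): 100% × 79% × 47% = 37.13% of Brightpath Holdings Ltd.
Direct interest in Brightpath Holdings Ltd: 34%.
Aggregating (R3): 4.77% + 37.13% + 34% = 75.9%.
75.9% does not exceed the 80% threshold, so Elif is not a related party to Brightpath Holdings Ltd.

No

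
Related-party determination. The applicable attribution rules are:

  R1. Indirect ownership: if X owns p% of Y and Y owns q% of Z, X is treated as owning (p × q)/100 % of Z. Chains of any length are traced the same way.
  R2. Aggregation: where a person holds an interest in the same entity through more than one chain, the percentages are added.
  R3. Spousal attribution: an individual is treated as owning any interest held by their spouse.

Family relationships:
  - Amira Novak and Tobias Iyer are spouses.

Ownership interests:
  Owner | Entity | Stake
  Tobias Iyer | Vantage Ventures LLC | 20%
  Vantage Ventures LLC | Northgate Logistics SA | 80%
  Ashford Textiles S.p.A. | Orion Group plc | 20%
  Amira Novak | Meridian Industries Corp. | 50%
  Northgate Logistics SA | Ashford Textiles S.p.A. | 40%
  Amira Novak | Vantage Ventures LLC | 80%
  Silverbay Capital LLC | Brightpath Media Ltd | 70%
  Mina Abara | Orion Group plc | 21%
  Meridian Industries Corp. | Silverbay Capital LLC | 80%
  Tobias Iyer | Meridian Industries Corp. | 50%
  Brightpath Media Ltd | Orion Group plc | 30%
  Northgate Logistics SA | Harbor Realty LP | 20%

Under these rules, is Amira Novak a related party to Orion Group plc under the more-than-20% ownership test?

Yes

By spousal attribution (R3), Amira Novak is treated as also owning Tobias Iyer's interest in Vantage Ventures LLC, giving 80% + 20% = 100%.
By spousal attribution (R3), Amira Novak is treated as also owning Tobias Iyer's interest in Meridian Industries Corp, giving 50% + 50% = 100%.
Chain via Vantage Ventures LLC → Northgate Logistics SA → Ashford Textiles S.p.A. (R1): 100% × 80% × 40% × 20% = 6.4% of Orion Group plc.
Chain via Meridian Industries Corp. → Silverbay Capital LLC → Brightpath Media Ltd (R1): 100% × 80% × 70% × 30% = 16.8% of Orion Group plc.
Aggregating (R2): 6.4% + 16.8% = 23.2%.
23.2% exceeds the 20% threshold, so Amira is a related party to Orion Group plc.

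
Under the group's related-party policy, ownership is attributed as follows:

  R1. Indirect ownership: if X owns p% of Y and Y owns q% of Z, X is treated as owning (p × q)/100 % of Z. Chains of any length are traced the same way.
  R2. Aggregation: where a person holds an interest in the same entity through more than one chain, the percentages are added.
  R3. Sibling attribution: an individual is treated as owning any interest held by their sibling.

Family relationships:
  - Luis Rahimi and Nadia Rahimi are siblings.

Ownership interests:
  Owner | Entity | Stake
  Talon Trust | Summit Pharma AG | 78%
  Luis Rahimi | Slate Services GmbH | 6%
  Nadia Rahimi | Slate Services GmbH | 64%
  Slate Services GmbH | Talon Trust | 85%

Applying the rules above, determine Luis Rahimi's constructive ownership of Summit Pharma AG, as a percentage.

46.41%

By sibling attribution (R3), Luis Rahimi is treated as also owning Nadia Rahimi's interest in Slate Services GmbH, giving 6% + 64% = 70%.
Chain via Slate Services GmbH → Talon Trust (R1): 70% × 85% × 78% = 46.41% of Summit Pharma AG.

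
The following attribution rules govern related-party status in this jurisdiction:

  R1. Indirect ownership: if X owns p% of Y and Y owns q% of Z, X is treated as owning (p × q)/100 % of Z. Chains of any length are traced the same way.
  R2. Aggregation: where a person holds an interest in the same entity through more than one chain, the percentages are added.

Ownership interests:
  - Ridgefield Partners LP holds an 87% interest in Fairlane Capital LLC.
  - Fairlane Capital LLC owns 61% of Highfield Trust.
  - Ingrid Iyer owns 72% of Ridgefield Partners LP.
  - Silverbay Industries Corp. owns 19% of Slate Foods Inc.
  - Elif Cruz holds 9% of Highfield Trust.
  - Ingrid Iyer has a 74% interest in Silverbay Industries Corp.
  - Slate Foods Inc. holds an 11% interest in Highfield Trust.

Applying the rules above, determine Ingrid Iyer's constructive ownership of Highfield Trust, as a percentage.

39.757%

Chain via Ridgefield Partners LP → Fairlane Capital LLC (R1): 72% × 87% × 61% = 38.2104% of Highfield Trust.
Chain via Silverbay Industries Corp. → Slate Foods Inc. (R1): 74% × 19% × 11% = 1.5466% of Highfield Trust.
Aggregating (R2): 38.2104% + 1.5466% = 39.757%.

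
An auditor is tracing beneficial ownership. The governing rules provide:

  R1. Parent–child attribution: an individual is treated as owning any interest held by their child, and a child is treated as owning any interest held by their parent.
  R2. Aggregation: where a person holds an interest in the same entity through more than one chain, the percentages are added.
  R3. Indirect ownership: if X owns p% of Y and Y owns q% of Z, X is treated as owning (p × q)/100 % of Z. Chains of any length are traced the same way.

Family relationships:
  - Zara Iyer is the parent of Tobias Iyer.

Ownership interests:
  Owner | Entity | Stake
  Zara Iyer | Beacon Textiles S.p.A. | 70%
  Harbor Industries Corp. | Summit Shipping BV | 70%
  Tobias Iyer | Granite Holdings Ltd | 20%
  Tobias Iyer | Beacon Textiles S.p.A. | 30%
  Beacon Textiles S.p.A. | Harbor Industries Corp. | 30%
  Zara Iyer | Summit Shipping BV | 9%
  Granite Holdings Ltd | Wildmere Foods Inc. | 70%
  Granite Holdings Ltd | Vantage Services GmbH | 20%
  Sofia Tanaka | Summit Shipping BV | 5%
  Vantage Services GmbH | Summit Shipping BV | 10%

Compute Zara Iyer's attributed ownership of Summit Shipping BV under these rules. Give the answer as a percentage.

By parent–child attribution (R1), Zara Iyer is treated as also owning Tobias Iyer's interest in Beacon Textiles S.p.A, giving 70% + 30% = 100%.
By parent–child attribution (R1), Zara Iyer is treated as owning Tobias Iyer's 20% interest in Granite Holdings Ltd.
Chain via Beacon Textiles S.p.A. → Harbor Industries Corp. (R3): 100% × 30% × 70% = 21% of Summit Shipping BV.
Direct interest in Summit Shipping BV: 9%.
Chain via Granite Holdings Ltd → Vantage Services GmbH (R3): 20% × 20% × 10% = 0.4% of Summit Shipping BV.
Aggregating (R2): 21% + 9% + 0.4% = 30.4%.

30.4%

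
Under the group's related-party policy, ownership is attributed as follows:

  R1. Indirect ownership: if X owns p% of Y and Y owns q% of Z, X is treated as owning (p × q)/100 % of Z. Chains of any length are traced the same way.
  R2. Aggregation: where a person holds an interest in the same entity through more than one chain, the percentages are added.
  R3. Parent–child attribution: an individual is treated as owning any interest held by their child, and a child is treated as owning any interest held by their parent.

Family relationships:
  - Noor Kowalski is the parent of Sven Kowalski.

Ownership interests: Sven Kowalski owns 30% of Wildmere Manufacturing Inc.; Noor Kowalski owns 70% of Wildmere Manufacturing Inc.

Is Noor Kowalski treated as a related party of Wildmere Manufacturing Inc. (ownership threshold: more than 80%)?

Yes

By parent–child attribution (R3), Noor Kowalski is treated as also owning Sven Kowalski's interest in Wildmere Manufacturing Inc, giving 70% + 30% = 100%.
Direct interest in Wildmere Manufacturing Inc: 100%.
100% exceeds the 80% threshold, so Noor is a related party to Wildmere Manufacturing Inc.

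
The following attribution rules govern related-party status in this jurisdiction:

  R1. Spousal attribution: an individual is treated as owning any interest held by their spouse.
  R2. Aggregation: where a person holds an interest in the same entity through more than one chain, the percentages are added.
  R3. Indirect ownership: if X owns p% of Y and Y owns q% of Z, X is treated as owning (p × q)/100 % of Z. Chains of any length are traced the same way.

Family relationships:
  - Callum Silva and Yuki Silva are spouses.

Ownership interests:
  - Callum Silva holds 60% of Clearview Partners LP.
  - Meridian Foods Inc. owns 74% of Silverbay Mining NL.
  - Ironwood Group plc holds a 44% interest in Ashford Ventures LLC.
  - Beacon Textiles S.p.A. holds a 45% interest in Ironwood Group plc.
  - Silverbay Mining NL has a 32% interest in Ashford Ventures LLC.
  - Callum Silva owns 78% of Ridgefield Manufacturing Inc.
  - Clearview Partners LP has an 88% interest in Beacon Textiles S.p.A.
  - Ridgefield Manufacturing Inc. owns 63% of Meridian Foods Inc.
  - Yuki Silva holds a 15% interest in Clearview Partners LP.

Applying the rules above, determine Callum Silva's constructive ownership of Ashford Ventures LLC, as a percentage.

By spousal attribution (R1), Callum Silva is treated as also owning Yuki Silva's interest in Clearview Partners LP, giving 60% + 15% = 75%.
Chain via Ridgefield Manufacturing Inc. → Meridian Foods Inc. → Silverbay Mining NL (R3): 78% × 63% × 74% × 32% = 11.636352% of Ashford Ventures LLC.
Chain via Clearview Partners LP → Beacon Textiles S.p.A. → Ironwood Group plc (R3): 75% × 88% × 45% × 44% = 13.068% of Ashford Ventures LLC.
Aggregating (R2): 11.636352% + 13.068% = 24.704352%.

24.704352%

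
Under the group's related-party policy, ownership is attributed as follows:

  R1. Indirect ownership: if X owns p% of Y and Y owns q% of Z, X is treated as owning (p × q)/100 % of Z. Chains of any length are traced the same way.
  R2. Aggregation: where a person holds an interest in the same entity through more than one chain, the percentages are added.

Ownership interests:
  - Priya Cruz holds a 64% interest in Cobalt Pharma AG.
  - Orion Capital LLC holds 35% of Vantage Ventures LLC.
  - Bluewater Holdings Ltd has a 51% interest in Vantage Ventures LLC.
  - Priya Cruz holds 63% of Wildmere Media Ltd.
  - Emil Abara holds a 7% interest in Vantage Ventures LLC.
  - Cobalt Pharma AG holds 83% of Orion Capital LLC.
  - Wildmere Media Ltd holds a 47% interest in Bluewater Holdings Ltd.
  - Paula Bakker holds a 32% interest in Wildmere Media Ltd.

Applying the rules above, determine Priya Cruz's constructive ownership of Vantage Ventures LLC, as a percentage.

Chain via Wildmere Media Ltd → Bluewater Holdings Ltd (R1): 63% × 47% × 51% = 15.1011% of Vantage Ventures LLC.
Chain via Cobalt Pharma AG → Orion Capital LLC (R1): 64% × 83% × 35% = 18.592% of Vantage Ventures LLC.
Aggregating (R2): 15.1011% + 18.592% = 33.6931%.

33.6931%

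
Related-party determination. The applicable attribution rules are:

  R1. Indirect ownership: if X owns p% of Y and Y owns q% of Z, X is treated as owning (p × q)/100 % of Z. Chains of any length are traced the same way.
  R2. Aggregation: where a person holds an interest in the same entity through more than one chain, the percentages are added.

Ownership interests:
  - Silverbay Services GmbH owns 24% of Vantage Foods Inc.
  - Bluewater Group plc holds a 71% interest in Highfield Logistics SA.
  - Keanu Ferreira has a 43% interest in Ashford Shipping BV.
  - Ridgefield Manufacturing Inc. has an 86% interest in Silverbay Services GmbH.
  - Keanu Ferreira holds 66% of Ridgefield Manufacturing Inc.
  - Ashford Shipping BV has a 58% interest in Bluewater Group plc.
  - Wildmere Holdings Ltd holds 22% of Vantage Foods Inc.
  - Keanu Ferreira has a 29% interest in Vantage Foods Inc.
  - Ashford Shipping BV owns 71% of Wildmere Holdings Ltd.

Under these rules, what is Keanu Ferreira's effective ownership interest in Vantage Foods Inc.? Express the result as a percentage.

Chain via Ashford Shipping BV → Wildmere Holdings Ltd (R1): 43% × 71% × 22% = 6.7166% of Vantage Foods Inc.
Chain via Ridgefield Manufacturing Inc. → Silverbay Services GmbH (R1): 66% × 86% × 24% = 13.6224% of Vantage Foods Inc.
Direct interest in Vantage Foods Inc: 29%.
Aggregating (R2): 6.7166% + 13.6224% + 29% = 49.339%.

49.339%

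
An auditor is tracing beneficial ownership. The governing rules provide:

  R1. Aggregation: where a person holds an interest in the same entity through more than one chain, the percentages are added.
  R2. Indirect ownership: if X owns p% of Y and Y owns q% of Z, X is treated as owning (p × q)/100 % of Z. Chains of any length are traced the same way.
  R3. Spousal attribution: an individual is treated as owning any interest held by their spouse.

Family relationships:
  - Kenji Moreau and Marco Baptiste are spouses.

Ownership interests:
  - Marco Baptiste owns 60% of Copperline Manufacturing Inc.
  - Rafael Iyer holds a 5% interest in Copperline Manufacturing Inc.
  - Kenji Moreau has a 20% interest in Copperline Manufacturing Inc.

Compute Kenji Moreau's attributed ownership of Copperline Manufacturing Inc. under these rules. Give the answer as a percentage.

By spousal attribution (R3), Kenji Moreau is treated as also owning Marco Baptiste's interest in Copperline Manufacturing Inc, giving 20% + 60% = 80%.
Direct interest in Copperline Manufacturing Inc: 80%.

80%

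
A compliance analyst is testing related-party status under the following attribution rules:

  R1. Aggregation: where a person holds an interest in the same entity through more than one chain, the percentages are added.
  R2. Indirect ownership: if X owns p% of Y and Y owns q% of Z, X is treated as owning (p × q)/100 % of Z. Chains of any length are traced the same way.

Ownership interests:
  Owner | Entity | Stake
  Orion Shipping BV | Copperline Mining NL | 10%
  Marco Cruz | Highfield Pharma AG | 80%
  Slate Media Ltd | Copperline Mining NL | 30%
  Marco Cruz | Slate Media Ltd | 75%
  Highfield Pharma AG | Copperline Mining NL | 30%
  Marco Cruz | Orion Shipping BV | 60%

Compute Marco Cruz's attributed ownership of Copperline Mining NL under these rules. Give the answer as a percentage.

Chain via Highfield Pharma AG (R2): 80% × 30% = 24% of Copperline Mining NL.
Chain via Orion Shipping BV (R2): 60% × 10% = 6% of Copperline Mining NL.
Chain via Slate Media Ltd (R2): 75% × 30% = 22.5% of Copperline Mining NL.
Aggregating (R1): 24% + 6% + 22.5% = 52.5%.

52.5%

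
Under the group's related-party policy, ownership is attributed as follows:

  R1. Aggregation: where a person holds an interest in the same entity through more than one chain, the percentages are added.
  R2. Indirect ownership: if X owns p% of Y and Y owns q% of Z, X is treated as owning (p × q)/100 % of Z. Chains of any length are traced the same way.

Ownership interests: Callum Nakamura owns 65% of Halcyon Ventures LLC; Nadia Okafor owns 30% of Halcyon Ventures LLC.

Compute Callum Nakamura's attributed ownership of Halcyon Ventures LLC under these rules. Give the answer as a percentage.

65%

Direct interest in Halcyon Ventures LLC: 65%.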